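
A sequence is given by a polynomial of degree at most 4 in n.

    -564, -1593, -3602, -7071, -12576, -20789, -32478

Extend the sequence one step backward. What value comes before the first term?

-131

-1029, -2009, -3469, -5505, -8213, -11689
-980, -1460, -2036, -2708, -3476
-480, -576, -672, -768
-96, -96, -96
The fourth differences are constant at -96.
Work back: -480 + 96 = -384;  -980 + 384 = -596;  -1029 + 596 = -433;  -564 + 433 = -131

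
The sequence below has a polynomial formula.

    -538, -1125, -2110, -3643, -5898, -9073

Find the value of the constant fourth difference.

D1: -587, -985, -1533, -2255, -3175
D2: -398, -548, -722, -920
D3: -150, -174, -198
D4: -24, -24

-24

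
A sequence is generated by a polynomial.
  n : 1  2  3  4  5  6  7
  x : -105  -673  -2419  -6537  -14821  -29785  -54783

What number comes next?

-94129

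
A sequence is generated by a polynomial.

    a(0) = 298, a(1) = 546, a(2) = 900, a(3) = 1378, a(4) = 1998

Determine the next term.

2778

248, 354, 478, 620
106, 124, 142
18, 18
The third differences are constant (18).
142 + 18 = 160;  620 + 160 = 780;  1998 + 780 = 2778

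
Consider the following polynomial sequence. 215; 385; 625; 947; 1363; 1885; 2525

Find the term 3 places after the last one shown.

First differences: 170, 240, 322, 416, 522, 640
Second differences: 70, 82, 94, 106, 118
Third differences: 12, 12, 12, 12
Third differences constant at 12.
118 + 12 = 130;  640 + 130 = 770;  2525 + 770 = 3295
130 + 12 = 142;  770 + 142 = 912;  3295 + 912 = 4207
142 + 12 = 154;  912 + 154 = 1066;  4207 + 1066 = 5273

5273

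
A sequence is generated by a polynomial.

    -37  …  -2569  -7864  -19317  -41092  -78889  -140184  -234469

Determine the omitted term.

-564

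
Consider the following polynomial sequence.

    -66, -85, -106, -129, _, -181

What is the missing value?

-154

Using the first 4 terms:
D1: -19, -21, -23
D2: -2, -2
Constant second difference = -2.
Extend forward: -23 − 2 = -25;  -129 − 25 = -154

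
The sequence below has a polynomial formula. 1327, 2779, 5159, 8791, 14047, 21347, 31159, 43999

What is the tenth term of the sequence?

Δ: 1452, 2380, 3632, 5256, 7300, 9812, 12840
Δ²: 928, 1252, 1624, 2044, 2512, 3028
Δ³: 324, 372, 420, 468, 516
Δ⁴: 48, 48, 48, 48
The fourth differences are constant (48).
516 + 48 = 564;  3028 + 564 = 3592;  12840 + 3592 = 16432;  43999 + 16432 = 60431
564 + 48 = 612;  3592 + 612 = 4204;  16432 + 4204 = 20636;  60431 + 20636 = 81067

81067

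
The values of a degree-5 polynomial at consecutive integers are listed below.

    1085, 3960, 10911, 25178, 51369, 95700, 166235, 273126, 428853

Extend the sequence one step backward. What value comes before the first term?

D1: 2875  6951  14267  26191  44331  70535  106891  155727
D2: 4076  7316  11924  18140  26204  36356  48836
D3: 3240  4608  6216  8064  10152  12480
D4: 1368  1608  1848  2088  2328
D5: 240  240  240  240
The fifth differences are constant at 240.
Work back: 1368 − 240 = 1128;  3240 − 1128 = 2112;  4076 − 2112 = 1964;  2875 − 1964 = 911;  1085 − 911 = 174

174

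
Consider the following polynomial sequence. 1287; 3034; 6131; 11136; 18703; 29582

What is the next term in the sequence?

44619

First differences: 1747 , 3097 , 5005 , 7567 , 10879
Second differences: 1350 , 1908 , 2562 , 3312
Third differences: 558 , 654 , 750
Fourth differences: 96 , 96
Fourth differences constant at 96.
750 + 96 = 846;  3312 + 846 = 4158;  10879 + 4158 = 15037;  29582 + 15037 = 44619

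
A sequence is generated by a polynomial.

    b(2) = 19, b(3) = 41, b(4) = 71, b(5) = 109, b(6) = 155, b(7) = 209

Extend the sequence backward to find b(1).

Δ: 22  30  38  46  54
Δ²: 8  8  8  8
The second differences are constant at 8.
Work back: 22 − 8 = 14;  19 − 14 = 5

5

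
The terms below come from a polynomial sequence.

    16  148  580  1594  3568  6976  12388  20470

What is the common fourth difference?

96

First differences: 132, 432, 1014, 1974, 3408, 5412, 8082
Second differences: 300, 582, 960, 1434, 2004, 2670
Third differences: 282, 378, 474, 570, 666
Fourth differences: 96, 96, 96, 96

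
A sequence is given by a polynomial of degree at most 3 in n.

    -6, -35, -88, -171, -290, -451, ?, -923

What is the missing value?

-660

Using the first 6 terms:
First differences: -29  -53  -83  -119  -161
Second differences: -24  -30  -36  -42
Third differences: -6  -6  -6
Constant third difference = -6.
Extend forward: -42 − 6 = -48;  -161 − 48 = -209;  -451 − 209 = -660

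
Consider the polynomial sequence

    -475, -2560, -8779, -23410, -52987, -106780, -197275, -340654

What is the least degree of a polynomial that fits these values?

5

First differences: -2085, -6219, -14631, -29577, -53793, -90495, -143379
Second differences: -4134, -8412, -14946, -24216, -36702, -52884
Third differences: -4278, -6534, -9270, -12486, -16182
Fourth differences: -2256, -2736, -3216, -3696
Fifth differences: -480, -480, -480
The fifth differences are constant, so the polynomial has degree 5.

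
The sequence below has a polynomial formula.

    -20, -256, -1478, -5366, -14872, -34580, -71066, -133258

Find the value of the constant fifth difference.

D1: -236, -1222, -3888, -9506, -19708, -36486, -62192
D2: -986, -2666, -5618, -10202, -16778, -25706
D3: -1680, -2952, -4584, -6576, -8928
D4: -1272, -1632, -1992, -2352
D5: -360, -360, -360

-360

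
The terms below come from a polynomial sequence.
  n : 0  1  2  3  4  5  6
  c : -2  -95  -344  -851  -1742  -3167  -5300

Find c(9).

-18047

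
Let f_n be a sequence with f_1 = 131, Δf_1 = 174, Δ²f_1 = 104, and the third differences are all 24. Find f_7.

3215

Build the table forward from the leading diagonal:
D3: 24, 24, 24, 24, 24, 24, 24
D2: 104, 128, 152, 176, 200, 224, 248
D1: 174, 278, 406, 558, 734, 934, 1158
f: 131, 305, 583, 989, 1547, 2281, 3215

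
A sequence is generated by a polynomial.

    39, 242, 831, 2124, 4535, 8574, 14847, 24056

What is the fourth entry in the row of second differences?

First differences: 203, 589, 1293, 2411, 4039, 6273, 9209
Second differences: 386, 704, 1118, 1628, 2234, 2936
Third differences: 318, 414, 510, 606, 702
Fourth differences: 96, 96, 96, 96

1628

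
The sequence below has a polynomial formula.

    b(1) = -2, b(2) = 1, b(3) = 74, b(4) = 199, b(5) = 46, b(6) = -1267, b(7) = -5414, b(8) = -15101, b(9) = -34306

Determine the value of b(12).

3 , 73 , 125 , -153 , -1313 , -4147 , -9687 , -19205
70 , 52 , -278 , -1160 , -2834 , -5540 , -9518
-18 , -330 , -882 , -1674 , -2706 , -3978
-312 , -552 , -792 , -1032 , -1272
-240 , -240 , -240 , -240
The fifth differences are constant (-240).
-1272 − 240 = -1512;  -3978 − 1512 = -5490;  -9518 − 5490 = -15008;  -19205 − 15008 = -34213;  -34306 − 34213 = -68519
-1512 − 240 = -1752;  -5490 − 1752 = -7242;  -15008 − 7242 = -22250;  -34213 − 22250 = -56463;  -68519 − 56463 = -124982
-1752 − 240 = -1992;  -7242 − 1992 = -9234;  -22250 − 9234 = -31484;  -56463 − 31484 = -87947;  -124982 − 87947 = -212929

-212929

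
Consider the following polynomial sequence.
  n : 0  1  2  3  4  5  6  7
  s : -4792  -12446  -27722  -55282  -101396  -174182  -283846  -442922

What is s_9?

-972526

Δ: -7654 , -15276 , -27560 , -46114 , -72786 , -109664 , -159076
Δ²: -7622 , -12284 , -18554 , -26672 , -36878 , -49412
Δ³: -4662 , -6270 , -8118 , -10206 , -12534
Δ⁴: -1608 , -1848 , -2088 , -2328
Δ⁵: -240 , -240 , -240
Constant fifth difference = -240, so extend:
-2328 − 240 = -2568;  -12534 − 2568 = -15102;  -49412 − 15102 = -64514;  -159076 − 64514 = -223590;  -442922 − 223590 = -666512
-2568 − 240 = -2808;  -15102 − 2808 = -17910;  -64514 − 17910 = -82424;  -223590 − 82424 = -306014;  -666512 − 306014 = -972526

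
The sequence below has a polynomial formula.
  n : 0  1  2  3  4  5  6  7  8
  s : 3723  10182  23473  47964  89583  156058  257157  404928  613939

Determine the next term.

901518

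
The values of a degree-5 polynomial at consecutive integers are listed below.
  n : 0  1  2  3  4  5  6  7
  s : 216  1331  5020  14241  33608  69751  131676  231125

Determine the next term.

First differences: 1115, 3689, 9221, 19367, 36143, 61925, 99449
Second differences: 2574, 5532, 10146, 16776, 25782, 37524
Third differences: 2958, 4614, 6630, 9006, 11742
Fourth differences: 1656, 2016, 2376, 2736
Fifth differences: 360, 360, 360
The fifth differences are constant (360).
2736 + 360 = 3096;  11742 + 3096 = 14838;  37524 + 14838 = 52362;  99449 + 52362 = 151811;  231125 + 151811 = 382936

382936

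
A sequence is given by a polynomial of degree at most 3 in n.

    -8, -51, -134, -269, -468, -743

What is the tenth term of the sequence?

-2843

-43 , -83 , -135 , -199 , -275
-40 , -52 , -64 , -76
-12 , -12 , -12
Constant third difference = -12, so extend:
-76 − 12 = -88;  -275 − 88 = -363;  -743 − 363 = -1106
-88 − 12 = -100;  -363 − 100 = -463;  -1106 − 463 = -1569
-100 − 12 = -112;  -463 − 112 = -575;  -1569 − 575 = -2144
-112 − 12 = -124;  -575 − 124 = -699;  -2144 − 699 = -2843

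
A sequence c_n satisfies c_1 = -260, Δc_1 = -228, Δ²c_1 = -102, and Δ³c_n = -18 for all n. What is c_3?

Build the table forward from the leading diagonal:
D3: -18  -18  -18
D2: -102  -120  -138
D1: -228  -330  -450
c: -260  -488  -818

-818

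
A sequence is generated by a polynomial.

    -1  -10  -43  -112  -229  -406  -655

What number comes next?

D1: -9 , -33 , -69 , -117 , -177 , -249
D2: -24 , -36 , -48 , -60 , -72
D3: -12 , -12 , -12 , -12
Third differences constant at -12.
-72 − 12 = -84;  -249 − 84 = -333;  -655 − 333 = -988

-988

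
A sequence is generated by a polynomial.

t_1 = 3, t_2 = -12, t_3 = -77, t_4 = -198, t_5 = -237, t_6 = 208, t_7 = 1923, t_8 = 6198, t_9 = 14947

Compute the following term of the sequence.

-15  -65  -121  -39  445  1715  4275  8749
-50  -56  82  484  1270  2560  4474
-6  138  402  786  1290  1914
144  264  384  504  624
120  120  120  120
Constant fifth difference = 120, so extend:
624 + 120 = 744;  1914 + 744 = 2658;  4474 + 2658 = 7132;  8749 + 7132 = 15881;  14947 + 15881 = 30828

30828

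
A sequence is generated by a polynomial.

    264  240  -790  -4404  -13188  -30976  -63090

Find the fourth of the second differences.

First differences: -24, -1030, -3614, -8784, -17788, -32114
Second differences: -1006, -2584, -5170, -9004, -14326
Third differences: -1578, -2586, -3834, -5322
Fourth differences: -1008, -1248, -1488
Fifth differences: -240, -240

-9004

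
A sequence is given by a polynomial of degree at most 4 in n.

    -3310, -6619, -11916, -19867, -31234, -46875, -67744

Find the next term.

D1: -3309, -5297, -7951, -11367, -15641, -20869
D2: -1988, -2654, -3416, -4274, -5228
D3: -666, -762, -858, -954
D4: -96, -96, -96
The fourth differences are constant (-96).
-954 − 96 = -1050;  -5228 − 1050 = -6278;  -20869 − 6278 = -27147;  -67744 − 27147 = -94891

-94891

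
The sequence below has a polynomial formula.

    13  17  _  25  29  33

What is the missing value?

Using the last 3 terms:
4, 4
Constant first difference = 4.
Extend backward: 25 − 4 = 21

21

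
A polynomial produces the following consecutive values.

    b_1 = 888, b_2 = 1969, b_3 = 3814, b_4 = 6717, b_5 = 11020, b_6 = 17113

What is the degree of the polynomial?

4

1081, 1845, 2903, 4303, 6093
764, 1058, 1400, 1790
294, 342, 390
48, 48
The fourth differences are constant, so the polynomial has degree 4.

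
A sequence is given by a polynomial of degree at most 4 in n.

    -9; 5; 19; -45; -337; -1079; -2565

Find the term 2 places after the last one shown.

D1: 14  14  -64  -292  -742  -1486
D2: 0  -78  -228  -450  -744
D3: -78  -150  -222  -294
D4: -72  -72  -72
Constant fourth difference = -72, so extend:
-294 − 72 = -366;  -744 − 366 = -1110;  -1486 − 1110 = -2596;  -2565 − 2596 = -5161
-366 − 72 = -438;  -1110 − 438 = -1548;  -2596 − 1548 = -4144;  -5161 − 4144 = -9305

-9305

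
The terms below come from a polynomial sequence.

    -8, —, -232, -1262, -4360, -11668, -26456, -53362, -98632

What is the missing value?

-16

Using the last 7 terms:
Δ: -1030  -3098  -7308  -14788  -26906  -45270
Δ²: -2068  -4210  -7480  -12118  -18364
Δ³: -2142  -3270  -4638  -6246
Δ⁴: -1128  -1368  -1608
Δ⁵: -240  -240
Constant fifth difference = -240.
Extend backward: -1128 + 240 = -888;  -2142 + 888 = -1254;  -2068 + 1254 = -814;  -1030 + 814 = -216;  -232 + 216 = -16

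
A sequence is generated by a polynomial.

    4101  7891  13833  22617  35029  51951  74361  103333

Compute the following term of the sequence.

3790  5942  8784  12412  16922  22410  28972
2152  2842  3628  4510  5488  6562
690  786  882  978  1074
96  96  96  96
The fourth differences are constant (96).
1074 + 96 = 1170;  6562 + 1170 = 7732;  28972 + 7732 = 36704;  103333 + 36704 = 140037

140037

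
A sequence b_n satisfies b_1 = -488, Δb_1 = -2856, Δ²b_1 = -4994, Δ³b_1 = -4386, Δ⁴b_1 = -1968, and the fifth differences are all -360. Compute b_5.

-61388

Build the table forward from the leading diagonal:
Δ⁵: -360  -360  -360  -360  -360
Δ⁴: -1968  -2328  -2688  -3048  -3408
Δ³: -4386  -6354  -8682  -11370  -14418
Δ²: -4994  -9380  -15734  -24416  -35786
Δ: -2856  -7850  -17230  -32964  -57380
b: -488  -3344  -11194  -28424  -61388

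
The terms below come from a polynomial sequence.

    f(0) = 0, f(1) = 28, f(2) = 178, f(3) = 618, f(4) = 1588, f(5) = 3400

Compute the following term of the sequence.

6438

Δ: 28, 150, 440, 970, 1812
Δ²: 122, 290, 530, 842
Δ³: 168, 240, 312
Δ⁴: 72, 72
Fourth differences constant at 72.
312 + 72 = 384;  842 + 384 = 1226;  1812 + 1226 = 3038;  3400 + 3038 = 6438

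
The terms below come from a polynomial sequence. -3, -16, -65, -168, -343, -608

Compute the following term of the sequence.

-981

D1: -13 , -49 , -103 , -175 , -265
D2: -36 , -54 , -72 , -90
D3: -18 , -18 , -18
Third differences constant at -18.
-90 − 18 = -108;  -265 − 108 = -373;  -608 − 373 = -981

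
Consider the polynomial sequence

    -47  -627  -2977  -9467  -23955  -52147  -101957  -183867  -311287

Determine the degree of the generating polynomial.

-580, -2350, -6490, -14488, -28192, -49810, -81910, -127420
-1770, -4140, -7998, -13704, -21618, -32100, -45510
-2370, -3858, -5706, -7914, -10482, -13410
-1488, -1848, -2208, -2568, -2928
-360, -360, -360, -360
The fifth differences are constant, so the polynomial has degree 5.

5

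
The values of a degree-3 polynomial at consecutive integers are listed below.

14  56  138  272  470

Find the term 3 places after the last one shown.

1568

42 , 82 , 134 , 198
40 , 52 , 64
12 , 12
The third differences are constant (12).
64 + 12 = 76;  198 + 76 = 274;  470 + 274 = 744
76 + 12 = 88;  274 + 88 = 362;  744 + 362 = 1106
88 + 12 = 100;  362 + 100 = 462;  1106 + 462 = 1568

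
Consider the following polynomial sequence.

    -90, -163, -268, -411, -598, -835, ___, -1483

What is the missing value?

Using the first 6 terms:
First differences: -73  -105  -143  -187  -237
Second differences: -32  -38  -44  -50
Third differences: -6  -6  -6
Constant third difference = -6.
Extend forward: -50 − 6 = -56;  -237 − 56 = -293;  -835 − 293 = -1128

-1128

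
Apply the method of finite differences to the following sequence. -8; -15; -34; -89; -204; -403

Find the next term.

-710

D1: -7  -19  -55  -115  -199
D2: -12  -36  -60  -84
D3: -24  -24  -24
Constant third difference = -24, so extend:
-84 − 24 = -108;  -199 − 108 = -307;  -403 − 307 = -710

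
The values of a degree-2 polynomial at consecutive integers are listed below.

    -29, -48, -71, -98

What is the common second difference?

Δ: -19, -23, -27
Δ²: -4, -4

-4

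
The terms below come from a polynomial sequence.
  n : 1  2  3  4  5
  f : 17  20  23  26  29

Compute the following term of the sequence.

32

First differences: 3 , 3 , 3 , 3
Constant first difference = 3, so extend:
29 + 3 = 32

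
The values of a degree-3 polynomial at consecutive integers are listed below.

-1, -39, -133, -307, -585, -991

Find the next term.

-1549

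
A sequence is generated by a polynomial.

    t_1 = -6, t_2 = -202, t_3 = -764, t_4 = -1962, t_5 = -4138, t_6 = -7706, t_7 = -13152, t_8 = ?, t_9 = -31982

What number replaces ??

Using the first 7 terms:
Δ: -196  -562  -1198  -2176  -3568  -5446
Δ²: -366  -636  -978  -1392  -1878
Δ³: -270  -342  -414  -486
Δ⁴: -72  -72  -72
Constant fourth difference = -72.
Extend forward: -486 − 72 = -558;  -1878 − 558 = -2436;  -5446 − 2436 = -7882;  -13152 − 7882 = -21034

-21034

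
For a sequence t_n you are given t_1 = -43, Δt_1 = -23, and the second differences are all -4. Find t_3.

-93

Build the table forward from the leading diagonal:
D2: -4  -4  -4
D1: -23  -27  -31
t: -43  -66  -93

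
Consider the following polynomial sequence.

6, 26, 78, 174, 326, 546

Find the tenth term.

2346

Δ: 20 , 52 , 96 , 152 , 220
Δ²: 32 , 44 , 56 , 68
Δ³: 12 , 12 , 12
Third differences constant at 12.
68 + 12 = 80;  220 + 80 = 300;  546 + 300 = 846
80 + 12 = 92;  300 + 92 = 392;  846 + 392 = 1238
92 + 12 = 104;  392 + 104 = 496;  1238 + 496 = 1734
104 + 12 = 116;  496 + 116 = 612;  1734 + 612 = 2346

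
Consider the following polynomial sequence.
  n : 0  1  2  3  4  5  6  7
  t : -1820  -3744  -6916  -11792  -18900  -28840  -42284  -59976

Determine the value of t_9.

Δ: -1924, -3172, -4876, -7108, -9940, -13444, -17692
Δ²: -1248, -1704, -2232, -2832, -3504, -4248
Δ³: -456, -528, -600, -672, -744
Δ⁴: -72, -72, -72, -72
Constant fourth difference = -72, so extend:
-744 − 72 = -816;  -4248 − 816 = -5064;  -17692 − 5064 = -22756;  -59976 − 22756 = -82732
-816 − 72 = -888;  -5064 − 888 = -5952;  -22756 − 5952 = -28708;  -82732 − 28708 = -111440

-111440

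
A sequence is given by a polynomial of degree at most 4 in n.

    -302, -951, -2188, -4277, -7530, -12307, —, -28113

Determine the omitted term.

-19016

Using the first 6 terms:
First differences: -649  -1237  -2089  -3253  -4777
Second differences: -588  -852  -1164  -1524
Third differences: -264  -312  -360
Fourth differences: -48  -48
Constant fourth difference = -48.
Extend forward: -360 − 48 = -408;  -1524 − 408 = -1932;  -4777 − 1932 = -6709;  -12307 − 6709 = -19016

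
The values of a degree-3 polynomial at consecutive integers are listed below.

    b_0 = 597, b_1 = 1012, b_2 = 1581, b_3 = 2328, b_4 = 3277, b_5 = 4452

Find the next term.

5877

Δ: 415  569  747  949  1175
Δ²: 154  178  202  226
Δ³: 24  24  24
The third differences are constant (24).
226 + 24 = 250;  1175 + 250 = 1425;  4452 + 1425 = 5877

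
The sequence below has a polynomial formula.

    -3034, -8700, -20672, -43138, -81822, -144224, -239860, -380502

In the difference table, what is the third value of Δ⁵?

-240

D1: -5666, -11972, -22466, -38684, -62402, -95636, -140642
D2: -6306, -10494, -16218, -23718, -33234, -45006
D3: -4188, -5724, -7500, -9516, -11772
D4: -1536, -1776, -2016, -2256
D5: -240, -240, -240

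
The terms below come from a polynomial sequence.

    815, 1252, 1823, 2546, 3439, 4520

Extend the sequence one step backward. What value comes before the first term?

First differences: 437, 571, 723, 893, 1081
Second differences: 134, 152, 170, 188
Third differences: 18, 18, 18
The third differences are constant at 18.
Work back: 134 − 18 = 116;  437 − 116 = 321;  815 − 321 = 494

494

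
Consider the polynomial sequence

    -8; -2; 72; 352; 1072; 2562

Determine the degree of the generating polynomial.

6, 74, 280, 720, 1490
68, 206, 440, 770
138, 234, 330
96, 96
The fourth differences are constant, so the polynomial has degree 4.

4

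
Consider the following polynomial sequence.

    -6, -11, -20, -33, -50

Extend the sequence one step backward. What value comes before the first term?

-5

-5  -9  -13  -17
-4  -4  -4
The second differences are constant at -4.
Work back: -5 + 4 = -1;  -6 + 1 = -5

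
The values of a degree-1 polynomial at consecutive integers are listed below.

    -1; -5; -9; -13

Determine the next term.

-17

First differences: -4 , -4 , -4
The first differences are constant (-4).
-13 − 4 = -17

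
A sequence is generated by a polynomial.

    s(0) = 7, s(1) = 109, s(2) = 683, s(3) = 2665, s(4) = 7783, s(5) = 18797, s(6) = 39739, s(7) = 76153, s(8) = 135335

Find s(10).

361387

First differences: 102, 574, 1982, 5118, 11014, 20942, 36414, 59182
Second differences: 472, 1408, 3136, 5896, 9928, 15472, 22768
Third differences: 936, 1728, 2760, 4032, 5544, 7296
Fourth differences: 792, 1032, 1272, 1512, 1752
Fifth differences: 240, 240, 240, 240
Constant fifth difference = 240, so extend:
1752 + 240 = 1992;  7296 + 1992 = 9288;  22768 + 9288 = 32056;  59182 + 32056 = 91238;  135335 + 91238 = 226573
1992 + 240 = 2232;  9288 + 2232 = 11520;  32056 + 11520 = 43576;  91238 + 43576 = 134814;  226573 + 134814 = 361387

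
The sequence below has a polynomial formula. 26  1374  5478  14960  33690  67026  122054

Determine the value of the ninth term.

335610

1348 , 4104 , 9482 , 18730 , 33336 , 55028
2756 , 5378 , 9248 , 14606 , 21692
2622 , 3870 , 5358 , 7086
1248 , 1488 , 1728
240 , 240
Constant fifth difference = 240, so extend:
1728 + 240 = 1968;  7086 + 1968 = 9054;  21692 + 9054 = 30746;  55028 + 30746 = 85774;  122054 + 85774 = 207828
1968 + 240 = 2208;  9054 + 2208 = 11262;  30746 + 11262 = 42008;  85774 + 42008 = 127782;  207828 + 127782 = 335610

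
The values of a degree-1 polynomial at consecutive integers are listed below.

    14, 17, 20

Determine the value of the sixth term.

29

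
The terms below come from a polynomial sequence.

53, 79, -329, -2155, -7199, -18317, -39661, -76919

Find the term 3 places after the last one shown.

-369137

26 , -408 , -1826 , -5044 , -11118 , -21344 , -37258
-434 , -1418 , -3218 , -6074 , -10226 , -15914
-984 , -1800 , -2856 , -4152 , -5688
-816 , -1056 , -1296 , -1536
-240 , -240 , -240
Fifth differences constant at -240.
-1536 − 240 = -1776;  -5688 − 1776 = -7464;  -15914 − 7464 = -23378;  -37258 − 23378 = -60636;  -76919 − 60636 = -137555
-1776 − 240 = -2016;  -7464 − 2016 = -9480;  -23378 − 9480 = -32858;  -60636 − 32858 = -93494;  -137555 − 93494 = -231049
-2016 − 240 = -2256;  -9480 − 2256 = -11736;  -32858 − 11736 = -44594;  -93494 − 44594 = -138088;  -231049 − 138088 = -369137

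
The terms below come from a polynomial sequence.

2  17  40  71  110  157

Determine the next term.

212

First differences: 15 , 23 , 31 , 39 , 47
Second differences: 8 , 8 , 8 , 8
The second differences are constant (8).
47 + 8 = 55;  157 + 55 = 212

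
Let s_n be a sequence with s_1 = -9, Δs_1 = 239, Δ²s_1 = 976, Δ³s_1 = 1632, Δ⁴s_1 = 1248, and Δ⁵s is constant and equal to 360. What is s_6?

33866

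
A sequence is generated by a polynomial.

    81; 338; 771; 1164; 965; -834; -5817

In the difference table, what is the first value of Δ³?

-216

Δ: 257, 433, 393, -199, -1799, -4983
Δ²: 176, -40, -592, -1600, -3184
Δ³: -216, -552, -1008, -1584
Δ⁴: -336, -456, -576
Δ⁵: -120, -120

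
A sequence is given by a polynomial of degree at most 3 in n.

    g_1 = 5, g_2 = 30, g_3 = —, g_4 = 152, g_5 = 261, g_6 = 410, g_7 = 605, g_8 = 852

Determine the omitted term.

Using the last 5 terms:
Δ: 109  149  195  247
Δ²: 40  46  52
Δ³: 6  6
Constant third difference = 6.
Extend backward: 40 − 6 = 34;  109 − 34 = 75;  152 − 75 = 77

77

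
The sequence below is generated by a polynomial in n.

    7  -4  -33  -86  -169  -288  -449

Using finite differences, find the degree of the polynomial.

First differences: -11, -29, -53, -83, -119, -161
Second differences: -18, -24, -30, -36, -42
Third differences: -6, -6, -6, -6
The third differences are constant, so the polynomial has degree 3.

3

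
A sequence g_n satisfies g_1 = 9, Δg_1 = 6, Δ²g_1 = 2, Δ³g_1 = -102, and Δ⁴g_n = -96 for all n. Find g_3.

23

Build the table forward from the leading diagonal:
Δ⁴: -96, -96, -96
Δ³: -102, -198, -294
Δ²: 2, -100, -298
Δ: 6, 8, -92
g: 9, 15, 23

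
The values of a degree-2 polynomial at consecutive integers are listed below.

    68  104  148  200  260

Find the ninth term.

36  44  52  60
8  8  8
The second differences are constant (8).
60 + 8 = 68;  260 + 68 = 328
68 + 8 = 76;  328 + 76 = 404
76 + 8 = 84;  404 + 84 = 488
84 + 8 = 92;  488 + 92 = 580

580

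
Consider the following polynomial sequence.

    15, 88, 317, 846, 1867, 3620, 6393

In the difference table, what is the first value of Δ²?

156

Δ: 73, 229, 529, 1021, 1753, 2773
Δ²: 156, 300, 492, 732, 1020
Δ³: 144, 192, 240, 288
Δ⁴: 48, 48, 48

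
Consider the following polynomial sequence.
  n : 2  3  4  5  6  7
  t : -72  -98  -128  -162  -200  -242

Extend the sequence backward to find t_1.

Δ: -26  -30  -34  -38  -42
Δ²: -4  -4  -4  -4
The second differences are constant at -4.
Work back: -26 + 4 = -22;  -72 + 22 = -50

-50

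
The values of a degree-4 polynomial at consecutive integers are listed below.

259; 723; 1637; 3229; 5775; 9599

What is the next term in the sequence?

Δ: 464 , 914 , 1592 , 2546 , 3824
Δ²: 450 , 678 , 954 , 1278
Δ³: 228 , 276 , 324
Δ⁴: 48 , 48
Constant fourth difference = 48, so extend:
324 + 48 = 372;  1278 + 372 = 1650;  3824 + 1650 = 5474;  9599 + 5474 = 15073

15073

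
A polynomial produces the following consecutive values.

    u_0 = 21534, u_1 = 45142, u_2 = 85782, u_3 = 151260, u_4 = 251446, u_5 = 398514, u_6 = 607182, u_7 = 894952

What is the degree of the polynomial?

5

23608, 40640, 65478, 100186, 147068, 208668, 287770
17032, 24838, 34708, 46882, 61600, 79102
7806, 9870, 12174, 14718, 17502
2064, 2304, 2544, 2784
240, 240, 240
The fifth differences are constant, so the polynomial has degree 5.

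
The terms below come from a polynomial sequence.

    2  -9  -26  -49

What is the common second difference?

-6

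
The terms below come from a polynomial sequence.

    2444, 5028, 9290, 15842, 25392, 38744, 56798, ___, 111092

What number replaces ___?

Using the first 7 terms:
Δ: 2584  4262  6552  9550  13352  18054
Δ²: 1678  2290  2998  3802  4702
Δ³: 612  708  804  900
Δ⁴: 96  96  96
Constant fourth difference = 96.
Extend forward: 900 + 96 = 996;  4702 + 996 = 5698;  18054 + 5698 = 23752;  56798 + 23752 = 80550

80550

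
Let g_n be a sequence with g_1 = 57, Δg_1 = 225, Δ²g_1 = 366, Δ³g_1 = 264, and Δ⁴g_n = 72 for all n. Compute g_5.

4281

Build the table forward from the leading diagonal:
Δ⁴: 72  72  72  72  72
Δ³: 264  336  408  480  552
Δ²: 366  630  966  1374  1854
Δ: 225  591  1221  2187  3561
g: 57  282  873  2094  4281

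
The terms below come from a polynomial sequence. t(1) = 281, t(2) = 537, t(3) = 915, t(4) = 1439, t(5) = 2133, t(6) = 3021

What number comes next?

4127

256 , 378 , 524 , 694 , 888
122 , 146 , 170 , 194
24 , 24 , 24
The third differences are constant (24).
194 + 24 = 218;  888 + 218 = 1106;  3021 + 1106 = 4127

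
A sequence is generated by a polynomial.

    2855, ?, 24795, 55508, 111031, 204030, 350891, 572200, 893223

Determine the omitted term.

Using the last 7 terms:
Δ: 30713, 55523, 92999, 146861, 221309, 321023
Δ²: 24810, 37476, 53862, 74448, 99714
Δ³: 12666, 16386, 20586, 25266
Δ⁴: 3720, 4200, 4680
Δ⁵: 480, 480
Constant fifth difference = 480.
Extend backward: 3720 − 480 = 3240;  12666 − 3240 = 9426;  24810 − 9426 = 15384;  30713 − 15384 = 15329;  24795 − 15329 = 9466

9466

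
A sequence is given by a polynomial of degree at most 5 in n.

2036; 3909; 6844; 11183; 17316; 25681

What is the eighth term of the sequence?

51099

D1: 1873, 2935, 4339, 6133, 8365
D2: 1062, 1404, 1794, 2232
D3: 342, 390, 438
D4: 48, 48
Fourth differences constant at 48.
438 + 48 = 486;  2232 + 486 = 2718;  8365 + 2718 = 11083;  25681 + 11083 = 36764
486 + 48 = 534;  2718 + 534 = 3252;  11083 + 3252 = 14335;  36764 + 14335 = 51099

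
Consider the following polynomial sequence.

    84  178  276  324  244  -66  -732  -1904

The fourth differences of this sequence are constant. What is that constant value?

First differences: 94, 98, 48, -80, -310, -666, -1172
Second differences: 4, -50, -128, -230, -356, -506
Third differences: -54, -78, -102, -126, -150
Fourth differences: -24, -24, -24, -24

-24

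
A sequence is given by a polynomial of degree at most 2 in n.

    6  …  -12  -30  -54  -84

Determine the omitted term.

0

Using the last 4 terms:
First differences: -18, -24, -30
Second differences: -6, -6
Constant second difference = -6.
Extend backward: -18 + 6 = -12;  -12 + 12 = 0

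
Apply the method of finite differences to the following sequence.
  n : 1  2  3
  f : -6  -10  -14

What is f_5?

D1: -4 , -4
Constant first difference = -4, so extend:
-14 − 4 = -18
-18 − 4 = -22

-22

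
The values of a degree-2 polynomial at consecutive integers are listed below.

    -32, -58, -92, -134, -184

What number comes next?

-242

First differences: -26, -34, -42, -50
Second differences: -8, -8, -8
Constant second difference = -8, so extend:
-50 − 8 = -58;  -184 − 58 = -242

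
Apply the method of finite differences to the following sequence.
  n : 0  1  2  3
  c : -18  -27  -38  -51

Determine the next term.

Δ: -9, -11, -13
Δ²: -2, -2
The second differences are constant (-2).
-13 − 2 = -15;  -51 − 15 = -66

-66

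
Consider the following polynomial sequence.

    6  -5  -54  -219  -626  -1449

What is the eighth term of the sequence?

First differences: -11 , -49 , -165 , -407 , -823
Second differences: -38 , -116 , -242 , -416
Third differences: -78 , -126 , -174
Fourth differences: -48 , -48
Constant fourth difference = -48, so extend:
-174 − 48 = -222;  -416 − 222 = -638;  -823 − 638 = -1461;  -1449 − 1461 = -2910
-222 − 48 = -270;  -638 − 270 = -908;  -1461 − 908 = -2369;  -2910 − 2369 = -5279

-5279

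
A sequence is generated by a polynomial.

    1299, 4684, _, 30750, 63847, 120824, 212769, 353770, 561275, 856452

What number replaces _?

13085

Using the last 7 terms:
First differences: 33097, 56977, 91945, 141001, 207505, 295177
Second differences: 23880, 34968, 49056, 66504, 87672
Third differences: 11088, 14088, 17448, 21168
Fourth differences: 3000, 3360, 3720
Fifth differences: 360, 360
Constant fifth difference = 360.
Extend backward: 3000 − 360 = 2640;  11088 − 2640 = 8448;  23880 − 8448 = 15432;  33097 − 15432 = 17665;  30750 − 17665 = 13085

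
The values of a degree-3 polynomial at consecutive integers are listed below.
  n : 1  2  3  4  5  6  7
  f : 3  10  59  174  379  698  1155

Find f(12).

6350

First differences: 7, 49, 115, 205, 319, 457
Second differences: 42, 66, 90, 114, 138
Third differences: 24, 24, 24, 24
Constant third difference = 24, so extend:
138 + 24 = 162;  457 + 162 = 619;  1155 + 619 = 1774
162 + 24 = 186;  619 + 186 = 805;  1774 + 805 = 2579
186 + 24 = 210;  805 + 210 = 1015;  2579 + 1015 = 3594
210 + 24 = 234;  1015 + 234 = 1249;  3594 + 1249 = 4843
234 + 24 = 258;  1249 + 258 = 1507;  4843 + 1507 = 6350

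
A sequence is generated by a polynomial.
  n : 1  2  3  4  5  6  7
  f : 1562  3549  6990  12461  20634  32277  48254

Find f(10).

132269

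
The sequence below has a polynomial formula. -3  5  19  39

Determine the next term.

D1: 8, 14, 20
D2: 6, 6
The second differences are constant (6).
20 + 6 = 26;  39 + 26 = 65

65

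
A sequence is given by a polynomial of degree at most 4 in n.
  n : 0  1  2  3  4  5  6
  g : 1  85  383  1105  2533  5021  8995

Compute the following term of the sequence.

14953

First differences: 84, 298, 722, 1428, 2488, 3974
Second differences: 214, 424, 706, 1060, 1486
Third differences: 210, 282, 354, 426
Fourth differences: 72, 72, 72
The fourth differences are constant (72).
426 + 72 = 498;  1486 + 498 = 1984;  3974 + 1984 = 5958;  8995 + 5958 = 14953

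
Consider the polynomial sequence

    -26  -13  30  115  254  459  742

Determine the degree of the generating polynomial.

3

First differences: 13, 43, 85, 139, 205, 283
Second differences: 30, 42, 54, 66, 78
Third differences: 12, 12, 12, 12
The third differences are constant, so the polynomial has degree 3.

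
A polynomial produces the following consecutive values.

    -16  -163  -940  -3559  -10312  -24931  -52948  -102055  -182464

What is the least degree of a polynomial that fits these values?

5

Δ: -147, -777, -2619, -6753, -14619, -28017, -49107, -80409
Δ²: -630, -1842, -4134, -7866, -13398, -21090, -31302
Δ³: -1212, -2292, -3732, -5532, -7692, -10212
Δ⁴: -1080, -1440, -1800, -2160, -2520
Δ⁵: -360, -360, -360, -360
The fifth differences are constant, so the polynomial has degree 5.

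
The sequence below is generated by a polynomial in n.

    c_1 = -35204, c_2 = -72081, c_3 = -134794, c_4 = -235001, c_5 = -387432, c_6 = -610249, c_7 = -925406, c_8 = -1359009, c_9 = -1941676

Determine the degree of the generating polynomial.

D1: -36877, -62713, -100207, -152431, -222817, -315157, -433603, -582667
D2: -25836, -37494, -52224, -70386, -92340, -118446, -149064
D3: -11658, -14730, -18162, -21954, -26106, -30618
D4: -3072, -3432, -3792, -4152, -4512
D5: -360, -360, -360, -360
The fifth differences are constant, so the polynomial has degree 5.

5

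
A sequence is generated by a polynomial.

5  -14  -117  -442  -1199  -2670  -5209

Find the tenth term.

-23854

First differences: -19 , -103 , -325 , -757 , -1471 , -2539
Second differences: -84 , -222 , -432 , -714 , -1068
Third differences: -138 , -210 , -282 , -354
Fourth differences: -72 , -72 , -72
The fourth differences are constant (-72).
-354 − 72 = -426;  -1068 − 426 = -1494;  -2539 − 1494 = -4033;  -5209 − 4033 = -9242
-426 − 72 = -498;  -1494 − 498 = -1992;  -4033 − 1992 = -6025;  -9242 − 6025 = -15267
-498 − 72 = -570;  -1992 − 570 = -2562;  -6025 − 2562 = -8587;  -15267 − 8587 = -23854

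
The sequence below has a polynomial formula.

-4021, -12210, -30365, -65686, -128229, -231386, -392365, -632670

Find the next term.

-8189, -18155, -35321, -62543, -103157, -160979, -240305
-9966, -17166, -27222, -40614, -57822, -79326
-7200, -10056, -13392, -17208, -21504
-2856, -3336, -3816, -4296
-480, -480, -480
The fifth differences are constant (-480).
-4296 − 480 = -4776;  -21504 − 4776 = -26280;  -79326 − 26280 = -105606;  -240305 − 105606 = -345911;  -632670 − 345911 = -978581

-978581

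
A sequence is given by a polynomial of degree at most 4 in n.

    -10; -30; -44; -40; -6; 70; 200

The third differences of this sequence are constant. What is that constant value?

D1: -20, -14, 4, 34, 76, 130
D2: 6, 18, 30, 42, 54
D3: 12, 12, 12, 12

12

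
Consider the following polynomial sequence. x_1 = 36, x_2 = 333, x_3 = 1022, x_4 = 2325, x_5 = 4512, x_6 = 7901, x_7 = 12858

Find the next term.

19797

297, 689, 1303, 2187, 3389, 4957
392, 614, 884, 1202, 1568
222, 270, 318, 366
48, 48, 48
The fourth differences are constant (48).
366 + 48 = 414;  1568 + 414 = 1982;  4957 + 1982 = 6939;  12858 + 6939 = 19797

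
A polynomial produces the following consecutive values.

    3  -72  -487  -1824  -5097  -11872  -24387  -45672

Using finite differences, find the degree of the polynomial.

5

Δ: -75, -415, -1337, -3273, -6775, -12515, -21285
Δ²: -340, -922, -1936, -3502, -5740, -8770
Δ³: -582, -1014, -1566, -2238, -3030
Δ⁴: -432, -552, -672, -792
Δ⁵: -120, -120, -120
The fifth differences are constant, so the polynomial has degree 5.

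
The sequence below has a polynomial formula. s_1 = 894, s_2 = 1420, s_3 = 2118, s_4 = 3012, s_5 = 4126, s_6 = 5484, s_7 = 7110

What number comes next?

526 , 698 , 894 , 1114 , 1358 , 1626
172 , 196 , 220 , 244 , 268
24 , 24 , 24 , 24
The third differences are constant (24).
268 + 24 = 292;  1626 + 292 = 1918;  7110 + 1918 = 9028

9028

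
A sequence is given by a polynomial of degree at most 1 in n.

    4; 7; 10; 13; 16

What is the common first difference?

3

First differences: 3, 3, 3, 3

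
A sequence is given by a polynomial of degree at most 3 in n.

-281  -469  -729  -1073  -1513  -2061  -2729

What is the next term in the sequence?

-3529

D1: -188, -260, -344, -440, -548, -668
D2: -72, -84, -96, -108, -120
D3: -12, -12, -12, -12
Third differences constant at -12.
-120 − 12 = -132;  -668 − 132 = -800;  -2729 − 800 = -3529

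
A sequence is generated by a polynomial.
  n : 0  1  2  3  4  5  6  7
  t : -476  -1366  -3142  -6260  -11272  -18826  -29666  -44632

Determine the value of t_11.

-165916

-890 , -1776 , -3118 , -5012 , -7554 , -10840 , -14966
-886 , -1342 , -1894 , -2542 , -3286 , -4126
-456 , -552 , -648 , -744 , -840
-96 , -96 , -96 , -96
The fourth differences are constant (-96).
-840 − 96 = -936;  -4126 − 936 = -5062;  -14966 − 5062 = -20028;  -44632 − 20028 = -64660
-936 − 96 = -1032;  -5062 − 1032 = -6094;  -20028 − 6094 = -26122;  -64660 − 26122 = -90782
-1032 − 96 = -1128;  -6094 − 1128 = -7222;  -26122 − 7222 = -33344;  -90782 − 33344 = -124126
-1128 − 96 = -1224;  -7222 − 1224 = -8446;  -33344 − 8446 = -41790;  -124126 − 41790 = -165916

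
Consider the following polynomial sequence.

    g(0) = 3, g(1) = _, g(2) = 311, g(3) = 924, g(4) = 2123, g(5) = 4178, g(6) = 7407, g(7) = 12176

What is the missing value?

Using the last 6 terms:
D1: 613, 1199, 2055, 3229, 4769
D2: 586, 856, 1174, 1540
D3: 270, 318, 366
D4: 48, 48
Constant fourth difference = 48.
Extend backward: 270 − 48 = 222;  586 − 222 = 364;  613 − 364 = 249;  311 − 249 = 62

62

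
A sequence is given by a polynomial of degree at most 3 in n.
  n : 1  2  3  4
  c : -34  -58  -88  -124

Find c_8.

-328

D1: -24  -30  -36
D2: -6  -6
Second differences constant at -6.
-36 − 6 = -42;  -124 − 42 = -166
-42 − 6 = -48;  -166 − 48 = -214
-48 − 6 = -54;  -214 − 54 = -268
-54 − 6 = -60;  -268 − 60 = -328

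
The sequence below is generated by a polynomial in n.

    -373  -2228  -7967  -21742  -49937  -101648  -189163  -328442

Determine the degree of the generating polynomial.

D1: -1855, -5739, -13775, -28195, -51711, -87515, -139279
D2: -3884, -8036, -14420, -23516, -35804, -51764
D3: -4152, -6384, -9096, -12288, -15960
D4: -2232, -2712, -3192, -3672
D5: -480, -480, -480
The fifth differences are constant, so the polynomial has degree 5.

5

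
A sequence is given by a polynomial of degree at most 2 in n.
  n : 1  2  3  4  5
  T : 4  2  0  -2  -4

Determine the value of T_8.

-2  -2  -2  -2
First differences constant at -2.
-4 − 2 = -6
-6 − 2 = -8
-8 − 2 = -10

-10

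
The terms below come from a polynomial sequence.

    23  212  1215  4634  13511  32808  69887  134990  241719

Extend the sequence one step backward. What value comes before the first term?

6

Δ: 189  1003  3419  8877  19297  37079  65103  106729
Δ²: 814  2416  5458  10420  17782  28024  41626
Δ³: 1602  3042  4962  7362  10242  13602
Δ⁴: 1440  1920  2400  2880  3360
Δ⁵: 480  480  480  480
The fifth differences are constant at 480.
Work back: 1440 − 480 = 960;  1602 − 960 = 642;  814 − 642 = 172;  189 − 172 = 17;  23 − 17 = 6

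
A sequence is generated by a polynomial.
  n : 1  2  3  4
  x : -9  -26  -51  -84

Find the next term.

-125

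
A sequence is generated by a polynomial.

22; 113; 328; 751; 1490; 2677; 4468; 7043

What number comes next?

10606

Δ: 91 , 215 , 423 , 739 , 1187 , 1791 , 2575
Δ²: 124 , 208 , 316 , 448 , 604 , 784
Δ³: 84 , 108 , 132 , 156 , 180
Δ⁴: 24 , 24 , 24 , 24
Constant fourth difference = 24, so extend:
180 + 24 = 204;  784 + 204 = 988;  2575 + 988 = 3563;  7043 + 3563 = 10606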